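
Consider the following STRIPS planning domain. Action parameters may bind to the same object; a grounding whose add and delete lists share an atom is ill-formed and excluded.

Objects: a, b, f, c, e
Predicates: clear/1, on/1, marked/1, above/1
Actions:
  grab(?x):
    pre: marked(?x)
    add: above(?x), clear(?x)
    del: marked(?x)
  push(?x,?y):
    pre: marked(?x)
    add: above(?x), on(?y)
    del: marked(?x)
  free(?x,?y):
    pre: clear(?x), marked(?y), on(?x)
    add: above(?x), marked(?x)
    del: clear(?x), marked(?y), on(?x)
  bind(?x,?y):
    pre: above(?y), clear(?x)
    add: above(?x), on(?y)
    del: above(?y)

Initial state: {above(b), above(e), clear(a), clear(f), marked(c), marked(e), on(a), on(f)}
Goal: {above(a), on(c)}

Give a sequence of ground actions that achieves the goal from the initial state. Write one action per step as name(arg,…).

1. grab(c)  →  {above(b), above(c), above(e), clear(a), clear(c), clear(f), marked(e), on(a), on(f)}
2. bind(a,c)  →  {above(a), above(b), above(e), clear(a), clear(c), clear(f), marked(e), on(a), on(c), on(f)}

grab(c); bind(a,c)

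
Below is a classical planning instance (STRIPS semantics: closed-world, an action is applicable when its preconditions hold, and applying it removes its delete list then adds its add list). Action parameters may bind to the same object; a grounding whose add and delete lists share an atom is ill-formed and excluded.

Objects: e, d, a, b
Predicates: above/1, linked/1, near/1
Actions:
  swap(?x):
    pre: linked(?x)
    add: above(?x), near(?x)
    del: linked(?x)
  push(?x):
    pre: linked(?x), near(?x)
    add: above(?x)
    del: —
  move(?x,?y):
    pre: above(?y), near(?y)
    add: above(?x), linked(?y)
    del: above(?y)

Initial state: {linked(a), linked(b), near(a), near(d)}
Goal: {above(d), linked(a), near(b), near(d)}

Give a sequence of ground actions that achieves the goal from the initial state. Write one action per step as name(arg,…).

1. swap(b)  →  {above(b), linked(a), near(a), near(b), near(d)}
2. move(d,b)  →  {above(d), linked(a), linked(b), near(a), near(b), near(d)}

swap(b); move(d,b)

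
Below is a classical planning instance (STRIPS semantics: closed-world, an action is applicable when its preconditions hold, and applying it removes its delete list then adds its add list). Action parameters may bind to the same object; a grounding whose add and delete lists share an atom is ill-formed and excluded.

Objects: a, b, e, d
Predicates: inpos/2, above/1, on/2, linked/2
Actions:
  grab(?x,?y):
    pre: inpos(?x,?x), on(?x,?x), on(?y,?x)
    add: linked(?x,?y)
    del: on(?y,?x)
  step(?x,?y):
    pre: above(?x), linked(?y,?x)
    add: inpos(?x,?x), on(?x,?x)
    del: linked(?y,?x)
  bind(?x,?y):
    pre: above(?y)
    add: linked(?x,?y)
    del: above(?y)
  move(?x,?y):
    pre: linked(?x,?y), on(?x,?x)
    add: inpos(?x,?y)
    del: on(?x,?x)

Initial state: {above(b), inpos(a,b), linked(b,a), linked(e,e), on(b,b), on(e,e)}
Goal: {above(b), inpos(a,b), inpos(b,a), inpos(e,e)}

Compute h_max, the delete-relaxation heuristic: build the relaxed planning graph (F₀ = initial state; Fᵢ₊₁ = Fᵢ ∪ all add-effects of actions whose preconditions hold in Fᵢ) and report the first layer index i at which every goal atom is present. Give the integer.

1

F0 = init (6 atoms)
F1 = F0 ∪ {inpos(b,a), inpos(e,e), linked(a,b), linked(b,b), linked(d,b), linked(e,b)}  (12 atoms)
goal ⊆ F1  ⇒  h_max = 1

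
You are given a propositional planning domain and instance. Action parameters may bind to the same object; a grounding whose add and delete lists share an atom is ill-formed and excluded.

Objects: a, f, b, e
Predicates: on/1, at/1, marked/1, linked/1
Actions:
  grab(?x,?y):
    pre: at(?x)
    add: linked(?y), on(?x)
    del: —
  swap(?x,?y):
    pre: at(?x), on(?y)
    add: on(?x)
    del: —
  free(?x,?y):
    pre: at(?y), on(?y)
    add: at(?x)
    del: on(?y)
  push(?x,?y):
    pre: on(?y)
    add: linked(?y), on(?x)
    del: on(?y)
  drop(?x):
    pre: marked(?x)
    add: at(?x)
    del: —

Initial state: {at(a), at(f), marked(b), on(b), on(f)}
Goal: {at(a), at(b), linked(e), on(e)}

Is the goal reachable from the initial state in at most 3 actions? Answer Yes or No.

Yes

1. grab(a,e)  →  {at(a), at(f), linked(e), marked(b), on(a), on(b), on(f)}
2. free(b,a)  →  {at(a), at(b), at(f), linked(e), marked(b), on(b), on(f)}
3. push(e,f)  →  {at(a), at(b), at(f), linked(e), linked(f), marked(b), on(b), on(e)}
optimal plan length = 3; 3 ≤ 3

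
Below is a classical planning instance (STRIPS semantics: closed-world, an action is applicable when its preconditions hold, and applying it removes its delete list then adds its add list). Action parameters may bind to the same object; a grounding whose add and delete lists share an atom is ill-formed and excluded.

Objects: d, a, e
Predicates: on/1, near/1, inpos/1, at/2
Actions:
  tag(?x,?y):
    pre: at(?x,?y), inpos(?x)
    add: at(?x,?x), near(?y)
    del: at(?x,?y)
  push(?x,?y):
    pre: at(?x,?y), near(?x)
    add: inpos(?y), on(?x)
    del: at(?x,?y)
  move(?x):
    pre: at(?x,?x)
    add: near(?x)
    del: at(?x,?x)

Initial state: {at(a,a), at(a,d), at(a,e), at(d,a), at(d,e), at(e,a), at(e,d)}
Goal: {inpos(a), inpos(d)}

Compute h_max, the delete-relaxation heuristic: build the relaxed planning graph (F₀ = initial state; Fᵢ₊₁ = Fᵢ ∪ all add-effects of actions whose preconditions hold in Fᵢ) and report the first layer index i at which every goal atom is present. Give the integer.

2

F0 = init (7 atoms)
F1 = F0 ∪ {near(a)}  (8 atoms)
F2 = F1 ∪ {inpos(a), inpos(d), inpos(e), on(a)}  (12 atoms)
goal ⊆ F2  ⇒  h_max = 2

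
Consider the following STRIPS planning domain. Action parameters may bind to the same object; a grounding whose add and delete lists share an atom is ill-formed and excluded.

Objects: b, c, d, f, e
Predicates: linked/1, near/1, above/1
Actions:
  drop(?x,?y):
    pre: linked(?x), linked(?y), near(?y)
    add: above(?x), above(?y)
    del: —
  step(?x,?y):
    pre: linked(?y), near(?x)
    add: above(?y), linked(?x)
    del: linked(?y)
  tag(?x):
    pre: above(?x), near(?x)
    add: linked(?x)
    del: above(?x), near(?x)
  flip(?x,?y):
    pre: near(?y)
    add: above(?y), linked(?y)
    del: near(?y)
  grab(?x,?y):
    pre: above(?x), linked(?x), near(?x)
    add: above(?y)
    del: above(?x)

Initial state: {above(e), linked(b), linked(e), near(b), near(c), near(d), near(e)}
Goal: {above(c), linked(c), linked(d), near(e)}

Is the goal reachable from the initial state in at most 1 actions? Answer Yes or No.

No

1. step(d,b)  →  {above(b), above(e), linked(d), linked(e), near(b), near(c), near(d), near(e)}
2. flip(b,c)  →  {above(b), above(c), above(e), linked(c), linked(d), linked(e), near(b), near(d), near(e)}
optimal plan length = 2; 2 > 1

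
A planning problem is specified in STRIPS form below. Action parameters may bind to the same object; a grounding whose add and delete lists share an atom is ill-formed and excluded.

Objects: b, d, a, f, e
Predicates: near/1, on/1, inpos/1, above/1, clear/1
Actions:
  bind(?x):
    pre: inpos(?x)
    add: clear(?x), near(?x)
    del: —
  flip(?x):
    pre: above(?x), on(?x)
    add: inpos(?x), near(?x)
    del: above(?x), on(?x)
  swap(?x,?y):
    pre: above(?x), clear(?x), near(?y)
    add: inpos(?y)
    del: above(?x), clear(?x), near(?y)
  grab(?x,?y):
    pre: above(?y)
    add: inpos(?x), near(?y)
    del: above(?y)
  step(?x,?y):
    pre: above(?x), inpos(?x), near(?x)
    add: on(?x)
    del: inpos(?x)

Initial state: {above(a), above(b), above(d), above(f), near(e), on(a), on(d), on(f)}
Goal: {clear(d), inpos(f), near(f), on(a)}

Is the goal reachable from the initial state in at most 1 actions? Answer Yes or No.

1. flip(d)  →  {above(a), above(b), above(f), inpos(d), near(d), near(e), on(a), on(f)}
2. bind(d)  →  {above(a), above(b), above(f), clear(d), inpos(d), near(d), near(e), on(a), on(f)}
3. flip(f)  →  {above(a), above(b), clear(d), inpos(d), inpos(f), near(d), near(e), near(f), on(a)}
optimal plan length = 3; 3 > 1

No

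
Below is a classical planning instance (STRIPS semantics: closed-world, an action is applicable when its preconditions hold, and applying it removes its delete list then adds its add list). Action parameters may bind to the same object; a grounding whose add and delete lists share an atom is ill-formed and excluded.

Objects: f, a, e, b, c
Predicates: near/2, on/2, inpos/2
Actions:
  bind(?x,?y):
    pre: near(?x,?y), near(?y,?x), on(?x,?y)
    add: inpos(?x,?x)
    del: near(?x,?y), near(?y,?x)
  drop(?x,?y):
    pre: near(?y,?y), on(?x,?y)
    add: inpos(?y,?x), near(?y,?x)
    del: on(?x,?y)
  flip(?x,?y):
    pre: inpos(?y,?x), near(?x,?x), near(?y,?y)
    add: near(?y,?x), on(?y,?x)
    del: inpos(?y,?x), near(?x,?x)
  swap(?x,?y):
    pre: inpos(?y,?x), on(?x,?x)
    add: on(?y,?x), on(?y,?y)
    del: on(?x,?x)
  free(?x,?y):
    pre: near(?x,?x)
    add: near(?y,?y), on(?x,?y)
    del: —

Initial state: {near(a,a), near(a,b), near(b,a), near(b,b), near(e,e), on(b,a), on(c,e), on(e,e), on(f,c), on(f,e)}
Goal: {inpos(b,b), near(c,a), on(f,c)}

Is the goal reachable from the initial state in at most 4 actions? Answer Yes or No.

1. bind(b,a)  →  {inpos(b,b), near(a,a), near(b,b), near(e,e), on(b,a), on(c,e), on(e,e), on(f,c), on(f,e)}
2. free(a,c)  →  {inpos(b,b), near(a,a), near(b,b), near(c,c), near(e,e), on(a,c), on(b,a), on(c,e), on(e,e), on(f,c), on(f,e)}
3. drop(a,c)  →  {inpos(b,b), inpos(c,a), near(a,a), near(b,b), near(c,a), near(c,c), near(e,e), on(b,a), on(c,e), on(e,e), on(f,c), on(f,e)}
optimal plan length = 3; 3 ≤ 4

Yes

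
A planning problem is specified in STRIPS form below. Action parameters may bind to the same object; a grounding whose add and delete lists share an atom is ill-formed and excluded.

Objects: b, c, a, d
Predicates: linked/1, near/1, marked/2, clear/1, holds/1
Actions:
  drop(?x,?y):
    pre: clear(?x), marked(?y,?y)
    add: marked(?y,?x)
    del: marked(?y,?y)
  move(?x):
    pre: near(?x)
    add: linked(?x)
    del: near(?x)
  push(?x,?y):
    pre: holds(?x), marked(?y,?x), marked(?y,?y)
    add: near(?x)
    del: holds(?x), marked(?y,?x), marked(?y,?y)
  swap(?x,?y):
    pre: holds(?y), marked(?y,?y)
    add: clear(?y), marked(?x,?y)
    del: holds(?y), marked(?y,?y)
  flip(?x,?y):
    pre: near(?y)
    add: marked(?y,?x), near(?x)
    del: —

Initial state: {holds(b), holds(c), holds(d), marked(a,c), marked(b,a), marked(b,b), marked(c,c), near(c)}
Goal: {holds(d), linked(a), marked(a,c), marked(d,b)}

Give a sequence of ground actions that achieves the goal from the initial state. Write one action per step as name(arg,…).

1. swap(d,b)  →  {clear(b), holds(c), holds(d), marked(a,c), marked(b,a), marked(c,c), marked(d,b), near(c)}
2. flip(a,c)  →  {clear(b), holds(c), holds(d), marked(a,c), marked(b,a), marked(c,a), marked(c,c), marked(d,b), near(a), near(c)}
3. move(a)  →  {clear(b), holds(c), holds(d), linked(a), marked(a,c), marked(b,a), marked(c,a), marked(c,c), marked(d,b), near(c)}

swap(d,b); flip(a,c); move(a)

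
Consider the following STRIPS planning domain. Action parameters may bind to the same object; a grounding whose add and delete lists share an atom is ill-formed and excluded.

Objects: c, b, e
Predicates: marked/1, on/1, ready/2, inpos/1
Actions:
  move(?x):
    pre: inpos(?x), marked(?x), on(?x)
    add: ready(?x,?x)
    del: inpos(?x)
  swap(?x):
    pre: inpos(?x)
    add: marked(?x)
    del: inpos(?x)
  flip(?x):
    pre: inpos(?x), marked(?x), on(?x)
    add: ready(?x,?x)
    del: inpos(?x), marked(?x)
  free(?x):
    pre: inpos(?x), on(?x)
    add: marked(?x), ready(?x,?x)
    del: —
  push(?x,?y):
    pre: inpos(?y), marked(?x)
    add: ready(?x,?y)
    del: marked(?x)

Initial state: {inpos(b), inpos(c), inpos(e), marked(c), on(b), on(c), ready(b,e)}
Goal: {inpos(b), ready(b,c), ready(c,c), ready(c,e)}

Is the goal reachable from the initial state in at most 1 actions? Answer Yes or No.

1. free(c)  →  {inpos(b), inpos(c), inpos(e), marked(c), on(b), on(c), ready(b,e), ready(c,c)}
2. free(b)  →  {inpos(b), inpos(c), inpos(e), marked(b), marked(c), on(b), on(c), ready(b,b), ready(b,e), ready(c,c)}
3. push(c,e)  →  {inpos(b), inpos(c), inpos(e), marked(b), on(b), on(c), ready(b,b), ready(b,e), ready(c,c), ready(c,e)}
4. push(b,c)  →  {inpos(b), inpos(c), inpos(e), on(b), on(c), ready(b,b), ready(b,c), ready(b,e), ready(c,c), ready(c,e)}
optimal plan length = 4; 4 > 1

No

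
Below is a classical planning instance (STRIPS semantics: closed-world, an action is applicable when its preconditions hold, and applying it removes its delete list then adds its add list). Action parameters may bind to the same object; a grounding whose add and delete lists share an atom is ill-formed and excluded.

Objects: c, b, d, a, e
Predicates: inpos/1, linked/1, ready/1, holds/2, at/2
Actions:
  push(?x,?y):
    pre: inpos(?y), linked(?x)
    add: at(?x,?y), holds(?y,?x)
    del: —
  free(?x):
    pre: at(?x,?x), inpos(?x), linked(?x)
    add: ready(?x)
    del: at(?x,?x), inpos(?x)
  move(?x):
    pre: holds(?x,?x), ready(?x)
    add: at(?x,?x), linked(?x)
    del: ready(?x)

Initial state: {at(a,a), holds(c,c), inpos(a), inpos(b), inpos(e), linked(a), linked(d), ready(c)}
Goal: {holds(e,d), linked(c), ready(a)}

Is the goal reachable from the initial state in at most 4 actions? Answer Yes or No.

Yes

1. push(d,e)  →  {at(a,a), at(d,e), holds(c,c), holds(e,d), inpos(a), inpos(b), inpos(e), linked(a), linked(d), ready(c)}
2. free(a)  →  {at(d,e), holds(c,c), holds(e,d), inpos(b), inpos(e), linked(a), linked(d), ready(a), ready(c)}
3. move(c)  →  {at(c,c), at(d,e), holds(c,c), holds(e,d), inpos(b), inpos(e), linked(a), linked(c), linked(d), ready(a)}
optimal plan length = 3; 3 ≤ 4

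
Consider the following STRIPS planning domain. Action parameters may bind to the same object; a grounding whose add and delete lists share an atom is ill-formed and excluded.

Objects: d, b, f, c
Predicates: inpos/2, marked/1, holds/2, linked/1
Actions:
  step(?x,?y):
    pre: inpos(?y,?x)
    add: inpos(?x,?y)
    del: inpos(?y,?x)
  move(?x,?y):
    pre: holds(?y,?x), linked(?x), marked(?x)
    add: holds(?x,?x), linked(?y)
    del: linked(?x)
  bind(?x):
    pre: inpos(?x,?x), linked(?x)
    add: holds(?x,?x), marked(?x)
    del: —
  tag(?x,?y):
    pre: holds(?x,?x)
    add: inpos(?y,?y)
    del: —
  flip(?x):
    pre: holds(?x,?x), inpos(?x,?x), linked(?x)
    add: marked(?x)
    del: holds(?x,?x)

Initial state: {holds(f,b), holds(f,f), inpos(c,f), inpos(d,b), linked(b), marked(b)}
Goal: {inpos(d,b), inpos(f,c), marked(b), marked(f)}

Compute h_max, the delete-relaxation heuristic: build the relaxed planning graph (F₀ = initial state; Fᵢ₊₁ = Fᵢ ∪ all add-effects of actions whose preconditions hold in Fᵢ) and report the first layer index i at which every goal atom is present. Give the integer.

F0 = init (6 atoms)
F1 = F0 ∪ {holds(b,b), inpos(b,b), inpos(b,d), inpos(c,c), inpos(d,d), inpos(f,c), inpos(f,f), linked(f)}  (14 atoms)
F2 = F1 ∪ {marked(f)}  (15 atoms)
goal ⊆ F2  ⇒  h_max = 2

2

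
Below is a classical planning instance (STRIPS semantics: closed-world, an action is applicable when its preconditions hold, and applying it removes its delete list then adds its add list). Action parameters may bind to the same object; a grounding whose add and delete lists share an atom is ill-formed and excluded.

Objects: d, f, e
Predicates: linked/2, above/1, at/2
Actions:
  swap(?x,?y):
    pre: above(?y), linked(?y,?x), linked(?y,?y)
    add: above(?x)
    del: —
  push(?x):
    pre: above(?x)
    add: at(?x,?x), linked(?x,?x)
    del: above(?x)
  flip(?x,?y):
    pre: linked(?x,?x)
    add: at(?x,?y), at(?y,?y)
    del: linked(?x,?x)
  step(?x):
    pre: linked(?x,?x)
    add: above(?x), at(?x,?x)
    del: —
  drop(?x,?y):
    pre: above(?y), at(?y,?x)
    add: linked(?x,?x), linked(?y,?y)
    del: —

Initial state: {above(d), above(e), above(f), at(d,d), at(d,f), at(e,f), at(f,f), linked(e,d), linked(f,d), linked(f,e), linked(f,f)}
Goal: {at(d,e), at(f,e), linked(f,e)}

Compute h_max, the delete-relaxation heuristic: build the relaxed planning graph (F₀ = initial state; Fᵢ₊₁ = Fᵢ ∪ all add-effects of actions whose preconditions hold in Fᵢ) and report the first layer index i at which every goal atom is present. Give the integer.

2

F0 = init (11 atoms)
F1 = F0 ∪ {at(e,e), at(f,d), at(f,e), linked(d,d), linked(e,e)}  (16 atoms)
F2 = F1 ∪ {at(d,e), at(e,d)}  (18 atoms)
goal ⊆ F2  ⇒  h_max = 2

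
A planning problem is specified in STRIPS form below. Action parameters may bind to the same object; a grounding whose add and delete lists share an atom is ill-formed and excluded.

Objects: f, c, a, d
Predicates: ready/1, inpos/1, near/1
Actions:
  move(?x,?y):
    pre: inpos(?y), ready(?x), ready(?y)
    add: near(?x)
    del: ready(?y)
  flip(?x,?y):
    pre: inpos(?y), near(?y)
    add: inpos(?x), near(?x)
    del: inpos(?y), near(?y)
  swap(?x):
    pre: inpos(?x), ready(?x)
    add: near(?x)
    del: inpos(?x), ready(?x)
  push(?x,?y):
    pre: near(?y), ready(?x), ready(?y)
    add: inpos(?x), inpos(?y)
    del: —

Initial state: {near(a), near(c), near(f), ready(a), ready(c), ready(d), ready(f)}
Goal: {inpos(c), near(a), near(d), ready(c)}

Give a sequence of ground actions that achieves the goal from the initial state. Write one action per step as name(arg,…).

1. push(f,c)  →  {inpos(c), inpos(f), near(a), near(c), near(f), ready(a), ready(c), ready(d), ready(f)}
2. move(d,f)  →  {inpos(c), inpos(f), near(a), near(c), near(d), near(f), ready(a), ready(c), ready(d)}

push(f,c); move(d,f)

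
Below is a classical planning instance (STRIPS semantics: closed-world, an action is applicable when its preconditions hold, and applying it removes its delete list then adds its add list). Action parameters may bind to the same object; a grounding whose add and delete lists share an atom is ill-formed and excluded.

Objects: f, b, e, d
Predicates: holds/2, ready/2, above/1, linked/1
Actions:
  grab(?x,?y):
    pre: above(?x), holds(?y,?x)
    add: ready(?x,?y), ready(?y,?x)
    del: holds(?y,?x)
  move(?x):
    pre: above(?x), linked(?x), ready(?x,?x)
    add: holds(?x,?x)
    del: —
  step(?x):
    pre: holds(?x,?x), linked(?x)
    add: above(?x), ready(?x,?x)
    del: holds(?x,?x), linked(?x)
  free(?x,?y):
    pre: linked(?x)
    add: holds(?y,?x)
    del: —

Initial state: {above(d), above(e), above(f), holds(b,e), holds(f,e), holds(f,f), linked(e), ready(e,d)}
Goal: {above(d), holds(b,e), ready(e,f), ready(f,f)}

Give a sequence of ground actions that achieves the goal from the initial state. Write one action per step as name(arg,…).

grab(f,f); grab(e,f)

1. grab(f,f)  →  {above(d), above(e), above(f), holds(b,e), holds(f,e), linked(e), ready(e,d), ready(f,f)}
2. grab(e,f)  →  {above(d), above(e), above(f), holds(b,e), linked(e), ready(e,d), ready(e,f), ready(f,e), ready(f,f)}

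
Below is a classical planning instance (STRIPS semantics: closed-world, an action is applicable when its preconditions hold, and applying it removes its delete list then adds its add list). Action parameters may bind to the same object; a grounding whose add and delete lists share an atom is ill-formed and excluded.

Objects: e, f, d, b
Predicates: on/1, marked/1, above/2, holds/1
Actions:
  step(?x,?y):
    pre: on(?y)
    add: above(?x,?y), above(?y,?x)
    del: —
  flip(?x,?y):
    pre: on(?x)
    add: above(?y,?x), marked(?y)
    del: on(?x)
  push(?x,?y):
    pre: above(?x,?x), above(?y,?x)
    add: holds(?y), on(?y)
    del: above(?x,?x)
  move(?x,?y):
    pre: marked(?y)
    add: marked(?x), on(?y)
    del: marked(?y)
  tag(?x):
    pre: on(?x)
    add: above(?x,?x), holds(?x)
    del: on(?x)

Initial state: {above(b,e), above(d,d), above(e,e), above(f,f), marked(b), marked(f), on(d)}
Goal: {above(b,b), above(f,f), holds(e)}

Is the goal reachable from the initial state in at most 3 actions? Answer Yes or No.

1. push(e,e)  →  {above(b,e), above(d,d), above(f,f), holds(e), marked(b), marked(f), on(d), on(e)}
2. move(e,b)  →  {above(b,e), above(d,d), above(f,f), holds(e), marked(e), marked(f), on(b), on(d), on(e)}
3. step(b,b)  →  {above(b,b), above(b,e), above(d,d), above(f,f), holds(e), marked(e), marked(f), on(b), on(d), on(e)}
optimal plan length = 3; 3 ≤ 3

Yes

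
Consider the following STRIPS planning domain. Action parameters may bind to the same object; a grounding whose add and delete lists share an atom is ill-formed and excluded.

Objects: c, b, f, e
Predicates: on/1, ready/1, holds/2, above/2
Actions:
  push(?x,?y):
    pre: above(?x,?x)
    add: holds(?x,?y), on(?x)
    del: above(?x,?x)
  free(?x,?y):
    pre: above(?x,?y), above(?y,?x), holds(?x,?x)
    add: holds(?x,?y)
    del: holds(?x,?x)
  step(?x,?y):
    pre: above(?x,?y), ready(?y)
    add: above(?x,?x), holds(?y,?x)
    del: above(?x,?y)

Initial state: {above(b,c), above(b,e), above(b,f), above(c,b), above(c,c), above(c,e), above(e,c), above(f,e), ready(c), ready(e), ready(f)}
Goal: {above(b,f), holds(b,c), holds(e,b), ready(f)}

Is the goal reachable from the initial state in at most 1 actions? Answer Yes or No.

No

1. step(b,e)  →  {above(b,b), above(b,c), above(b,f), above(c,b), above(c,c), above(c,e), above(e,c), above(f,e), holds(e,b), ready(c), ready(e), ready(f)}
2. push(b,c)  →  {above(b,c), above(b,f), above(c,b), above(c,c), above(c,e), above(e,c), above(f,e), holds(b,c), holds(e,b), on(b), ready(c), ready(e), ready(f)}
optimal plan length = 2; 2 > 1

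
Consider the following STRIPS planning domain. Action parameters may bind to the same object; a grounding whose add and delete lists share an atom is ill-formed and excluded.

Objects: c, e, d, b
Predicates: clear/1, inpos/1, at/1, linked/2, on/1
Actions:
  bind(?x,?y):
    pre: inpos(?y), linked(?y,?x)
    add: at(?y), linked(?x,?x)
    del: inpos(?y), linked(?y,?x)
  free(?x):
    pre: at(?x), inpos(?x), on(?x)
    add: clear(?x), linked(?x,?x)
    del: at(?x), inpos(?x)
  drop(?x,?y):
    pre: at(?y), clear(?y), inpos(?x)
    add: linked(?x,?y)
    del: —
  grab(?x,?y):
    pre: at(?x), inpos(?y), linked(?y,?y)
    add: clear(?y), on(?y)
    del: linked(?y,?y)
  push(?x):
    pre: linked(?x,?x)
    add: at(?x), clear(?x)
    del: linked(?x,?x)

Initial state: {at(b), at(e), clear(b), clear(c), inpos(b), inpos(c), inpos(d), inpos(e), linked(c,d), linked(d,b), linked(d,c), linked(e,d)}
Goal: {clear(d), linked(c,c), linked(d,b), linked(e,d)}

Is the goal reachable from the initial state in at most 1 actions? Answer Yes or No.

No

1. bind(c,d)  →  {at(b), at(d), at(e), clear(b), clear(c), inpos(b), inpos(c), inpos(e), linked(c,c), linked(c,d), linked(d,b), linked(e,d)}
2. bind(d,c)  →  {at(b), at(c), at(d), at(e), clear(b), clear(c), inpos(b), inpos(e), linked(c,c), linked(d,b), linked(d,d), linked(e,d)}
3. push(d)  →  {at(b), at(c), at(d), at(e), clear(b), clear(c), clear(d), inpos(b), inpos(e), linked(c,c), linked(d,b), linked(e,d)}
optimal plan length = 3; 3 > 1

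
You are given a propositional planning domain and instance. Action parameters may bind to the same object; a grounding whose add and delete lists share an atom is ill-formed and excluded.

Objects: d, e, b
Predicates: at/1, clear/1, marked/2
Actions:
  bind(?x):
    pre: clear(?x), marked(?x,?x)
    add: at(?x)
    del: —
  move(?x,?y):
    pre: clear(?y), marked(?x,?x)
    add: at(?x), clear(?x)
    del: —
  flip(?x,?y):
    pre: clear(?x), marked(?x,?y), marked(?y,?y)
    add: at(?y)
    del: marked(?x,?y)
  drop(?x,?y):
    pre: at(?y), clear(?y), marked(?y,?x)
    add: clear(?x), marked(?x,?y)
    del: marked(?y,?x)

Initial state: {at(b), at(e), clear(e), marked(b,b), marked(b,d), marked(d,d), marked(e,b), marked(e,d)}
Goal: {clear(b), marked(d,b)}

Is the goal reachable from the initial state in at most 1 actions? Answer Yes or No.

1. move(b,e)  →  {at(b), at(e), clear(b), clear(e), marked(b,b), marked(b,d), marked(d,d), marked(e,b), marked(e,d)}
2. drop(d,b)  →  {at(b), at(e), clear(b), clear(d), clear(e), marked(b,b), marked(d,b), marked(d,d), marked(e,b), marked(e,d)}
optimal plan length = 2; 2 > 1

No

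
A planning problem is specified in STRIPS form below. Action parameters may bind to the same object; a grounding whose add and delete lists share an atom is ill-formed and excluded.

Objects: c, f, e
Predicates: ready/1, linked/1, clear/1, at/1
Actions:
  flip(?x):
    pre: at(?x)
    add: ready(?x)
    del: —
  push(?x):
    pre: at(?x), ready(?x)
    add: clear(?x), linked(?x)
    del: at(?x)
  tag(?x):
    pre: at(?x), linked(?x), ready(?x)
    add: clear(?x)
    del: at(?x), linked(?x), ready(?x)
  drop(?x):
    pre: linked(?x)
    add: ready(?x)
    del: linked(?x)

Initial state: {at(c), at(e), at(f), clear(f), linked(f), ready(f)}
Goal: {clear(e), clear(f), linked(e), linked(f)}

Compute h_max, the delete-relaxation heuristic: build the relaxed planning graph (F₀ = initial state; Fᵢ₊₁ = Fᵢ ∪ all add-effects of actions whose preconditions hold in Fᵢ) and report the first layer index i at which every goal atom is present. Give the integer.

F0 = init (6 atoms)
F1 = F0 ∪ {ready(c), ready(e)}  (8 atoms)
F2 = F1 ∪ {clear(c), clear(e), linked(c), linked(e)}  (12 atoms)
goal ⊆ F2  ⇒  h_max = 2

2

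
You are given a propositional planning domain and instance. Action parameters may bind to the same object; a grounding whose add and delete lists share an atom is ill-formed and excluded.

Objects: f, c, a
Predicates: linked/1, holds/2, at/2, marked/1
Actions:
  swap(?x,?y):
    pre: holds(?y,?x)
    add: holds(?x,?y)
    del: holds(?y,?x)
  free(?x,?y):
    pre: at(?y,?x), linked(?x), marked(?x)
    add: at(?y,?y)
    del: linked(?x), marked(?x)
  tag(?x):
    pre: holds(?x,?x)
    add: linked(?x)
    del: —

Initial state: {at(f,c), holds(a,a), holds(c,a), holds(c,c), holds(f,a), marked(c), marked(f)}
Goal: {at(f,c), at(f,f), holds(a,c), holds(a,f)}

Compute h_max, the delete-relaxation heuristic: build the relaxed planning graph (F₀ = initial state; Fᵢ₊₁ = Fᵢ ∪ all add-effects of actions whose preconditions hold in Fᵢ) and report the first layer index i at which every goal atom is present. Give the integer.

F0 = init (7 atoms)
F1 = F0 ∪ {holds(a,c), holds(a,f), linked(a), linked(c)}  (11 atoms)
F2 = F1 ∪ {at(f,f)}  (12 atoms)
goal ⊆ F2  ⇒  h_max = 2

2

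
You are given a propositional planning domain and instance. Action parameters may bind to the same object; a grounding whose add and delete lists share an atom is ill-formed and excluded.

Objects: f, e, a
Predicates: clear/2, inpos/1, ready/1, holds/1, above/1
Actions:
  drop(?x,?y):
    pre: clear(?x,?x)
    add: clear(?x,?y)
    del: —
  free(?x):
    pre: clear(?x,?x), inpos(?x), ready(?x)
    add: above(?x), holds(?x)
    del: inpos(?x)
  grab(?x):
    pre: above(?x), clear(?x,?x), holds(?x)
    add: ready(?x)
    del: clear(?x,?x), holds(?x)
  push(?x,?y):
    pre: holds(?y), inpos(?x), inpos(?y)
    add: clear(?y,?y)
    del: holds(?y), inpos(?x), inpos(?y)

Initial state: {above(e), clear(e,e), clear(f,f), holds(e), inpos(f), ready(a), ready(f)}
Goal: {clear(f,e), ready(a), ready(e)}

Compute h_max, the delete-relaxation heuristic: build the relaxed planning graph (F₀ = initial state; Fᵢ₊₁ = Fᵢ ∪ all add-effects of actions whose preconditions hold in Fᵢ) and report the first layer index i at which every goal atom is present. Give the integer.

1

F0 = init (7 atoms)
F1 = F0 ∪ {above(f), clear(e,a), clear(e,f), clear(f,a), clear(f,e), holds(f), ready(e)}  (14 atoms)
goal ⊆ F1  ⇒  h_max = 1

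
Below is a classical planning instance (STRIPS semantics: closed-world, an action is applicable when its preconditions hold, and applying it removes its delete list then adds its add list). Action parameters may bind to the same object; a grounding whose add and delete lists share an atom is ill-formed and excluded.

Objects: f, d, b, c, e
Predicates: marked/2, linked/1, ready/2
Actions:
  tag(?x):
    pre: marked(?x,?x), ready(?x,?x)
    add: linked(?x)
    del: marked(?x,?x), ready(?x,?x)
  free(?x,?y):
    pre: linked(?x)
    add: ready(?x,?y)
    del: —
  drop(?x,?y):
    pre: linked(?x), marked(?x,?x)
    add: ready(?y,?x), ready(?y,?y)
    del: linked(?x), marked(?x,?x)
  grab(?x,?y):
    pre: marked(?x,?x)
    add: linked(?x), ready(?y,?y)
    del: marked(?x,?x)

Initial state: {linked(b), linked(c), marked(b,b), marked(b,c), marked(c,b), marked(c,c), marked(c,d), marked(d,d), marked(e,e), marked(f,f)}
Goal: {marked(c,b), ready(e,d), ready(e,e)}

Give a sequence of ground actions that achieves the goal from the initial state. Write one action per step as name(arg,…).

grab(e,e); free(e,d)

1. grab(e,e)  →  {linked(b), linked(c), linked(e), marked(b,b), marked(b,c), marked(c,b), marked(c,c), marked(c,d), marked(d,d), marked(f,f), ready(e,e)}
2. free(e,d)  →  {linked(b), linked(c), linked(e), marked(b,b), marked(b,c), marked(c,b), marked(c,c), marked(c,d), marked(d,d), marked(f,f), ready(e,d), ready(e,e)}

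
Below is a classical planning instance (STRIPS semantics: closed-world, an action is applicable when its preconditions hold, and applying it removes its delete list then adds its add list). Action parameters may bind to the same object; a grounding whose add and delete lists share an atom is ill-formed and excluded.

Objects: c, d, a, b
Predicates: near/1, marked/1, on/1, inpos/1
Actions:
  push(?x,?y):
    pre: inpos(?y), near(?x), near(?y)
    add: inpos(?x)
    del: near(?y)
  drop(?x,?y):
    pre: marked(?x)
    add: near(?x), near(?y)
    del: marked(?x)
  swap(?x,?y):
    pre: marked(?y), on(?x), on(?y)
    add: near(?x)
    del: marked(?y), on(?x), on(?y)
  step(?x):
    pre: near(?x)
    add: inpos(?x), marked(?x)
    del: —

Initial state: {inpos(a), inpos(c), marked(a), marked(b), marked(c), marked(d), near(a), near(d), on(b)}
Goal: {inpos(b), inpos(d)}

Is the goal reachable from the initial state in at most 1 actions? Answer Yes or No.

No

1. push(d,a)  →  {inpos(a), inpos(c), inpos(d), marked(a), marked(b), marked(c), marked(d), near(d), on(b)}
2. drop(c,b)  →  {inpos(a), inpos(c), inpos(d), marked(a), marked(b), marked(d), near(b), near(c), near(d), on(b)}
3. push(b,c)  →  {inpos(a), inpos(b), inpos(c), inpos(d), marked(a), marked(b), marked(d), near(b), near(d), on(b)}
optimal plan length = 3; 3 > 1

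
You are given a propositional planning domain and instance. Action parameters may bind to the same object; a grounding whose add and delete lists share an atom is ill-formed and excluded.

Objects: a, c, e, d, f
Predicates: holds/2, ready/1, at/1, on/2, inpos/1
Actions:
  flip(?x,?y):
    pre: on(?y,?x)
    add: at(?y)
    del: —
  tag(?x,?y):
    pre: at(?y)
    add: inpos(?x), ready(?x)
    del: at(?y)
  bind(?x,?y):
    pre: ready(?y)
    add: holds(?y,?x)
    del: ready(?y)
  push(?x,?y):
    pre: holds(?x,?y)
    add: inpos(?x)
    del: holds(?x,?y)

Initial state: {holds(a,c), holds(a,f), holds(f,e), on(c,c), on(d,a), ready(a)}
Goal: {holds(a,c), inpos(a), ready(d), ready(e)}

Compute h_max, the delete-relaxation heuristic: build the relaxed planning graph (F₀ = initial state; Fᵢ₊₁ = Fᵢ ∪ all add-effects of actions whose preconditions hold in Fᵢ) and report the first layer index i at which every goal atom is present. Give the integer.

F0 = init (6 atoms)
F1 = F0 ∪ {at(c), at(d), holds(a,a), holds(a,d), holds(a,e), inpos(a), inpos(f)}  (13 atoms)
F2 = F1 ∪ {inpos(c), inpos(d), inpos(e), ready(c), ready(d), ready(e), ready(f)}  (20 atoms)
goal ⊆ F2  ⇒  h_max = 2

2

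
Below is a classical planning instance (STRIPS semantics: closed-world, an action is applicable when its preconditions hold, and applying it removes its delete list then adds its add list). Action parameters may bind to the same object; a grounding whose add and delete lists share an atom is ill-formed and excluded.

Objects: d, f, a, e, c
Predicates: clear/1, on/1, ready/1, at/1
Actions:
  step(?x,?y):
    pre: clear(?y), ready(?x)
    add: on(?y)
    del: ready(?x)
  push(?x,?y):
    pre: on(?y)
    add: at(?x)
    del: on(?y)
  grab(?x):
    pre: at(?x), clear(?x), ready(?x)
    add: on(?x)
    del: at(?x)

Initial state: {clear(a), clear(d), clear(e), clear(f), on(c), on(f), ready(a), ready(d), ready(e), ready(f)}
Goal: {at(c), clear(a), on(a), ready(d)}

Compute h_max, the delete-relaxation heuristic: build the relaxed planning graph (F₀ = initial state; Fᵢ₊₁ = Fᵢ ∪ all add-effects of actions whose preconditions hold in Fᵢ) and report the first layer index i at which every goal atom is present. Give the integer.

1

F0 = init (10 atoms)
F1 = F0 ∪ {at(a), at(c), at(d), at(e), at(f), on(a), on(d), on(e)}  (18 atoms)
goal ⊆ F1  ⇒  h_max = 1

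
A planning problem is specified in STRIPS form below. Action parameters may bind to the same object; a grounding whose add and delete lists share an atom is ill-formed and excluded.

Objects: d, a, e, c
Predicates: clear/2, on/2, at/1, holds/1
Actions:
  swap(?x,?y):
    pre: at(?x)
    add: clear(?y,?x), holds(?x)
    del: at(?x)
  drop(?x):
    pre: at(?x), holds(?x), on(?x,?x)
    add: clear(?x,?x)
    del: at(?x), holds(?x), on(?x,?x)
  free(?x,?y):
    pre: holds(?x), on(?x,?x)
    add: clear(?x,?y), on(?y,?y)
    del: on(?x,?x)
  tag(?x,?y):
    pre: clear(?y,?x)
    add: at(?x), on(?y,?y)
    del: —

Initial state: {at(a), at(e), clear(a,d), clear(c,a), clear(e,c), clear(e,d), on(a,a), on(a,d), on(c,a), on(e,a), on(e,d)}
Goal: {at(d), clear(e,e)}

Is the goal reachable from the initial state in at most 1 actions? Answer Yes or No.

1. swap(e,e)  →  {at(a), clear(a,d), clear(c,a), clear(e,c), clear(e,d), clear(e,e), holds(e), on(a,a), on(a,d), on(c,a), on(e,a), on(e,d)}
2. tag(d,a)  →  {at(a), at(d), clear(a,d), clear(c,a), clear(e,c), clear(e,d), clear(e,e), holds(e), on(a,a), on(a,d), on(c,a), on(e,a), on(e,d)}
optimal plan length = 2; 2 > 1

No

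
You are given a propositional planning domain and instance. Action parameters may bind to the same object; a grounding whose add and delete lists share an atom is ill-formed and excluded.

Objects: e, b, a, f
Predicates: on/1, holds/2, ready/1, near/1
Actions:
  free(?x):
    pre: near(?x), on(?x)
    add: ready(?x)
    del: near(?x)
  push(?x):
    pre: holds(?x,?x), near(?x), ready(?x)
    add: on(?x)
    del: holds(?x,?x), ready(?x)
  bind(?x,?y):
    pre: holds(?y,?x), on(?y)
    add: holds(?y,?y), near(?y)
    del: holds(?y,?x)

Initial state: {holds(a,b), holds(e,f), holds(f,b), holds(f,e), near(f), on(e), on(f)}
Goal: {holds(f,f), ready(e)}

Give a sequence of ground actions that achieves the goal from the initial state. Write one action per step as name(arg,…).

bind(e,f); bind(f,e); free(e)

1. bind(e,f)  →  {holds(a,b), holds(e,f), holds(f,b), holds(f,f), near(f), on(e), on(f)}
2. bind(f,e)  →  {holds(a,b), holds(e,e), holds(f,b), holds(f,f), near(e), near(f), on(e), on(f)}
3. free(e)  →  {holds(a,b), holds(e,e), holds(f,b), holds(f,f), near(f), on(e), on(f), ready(e)}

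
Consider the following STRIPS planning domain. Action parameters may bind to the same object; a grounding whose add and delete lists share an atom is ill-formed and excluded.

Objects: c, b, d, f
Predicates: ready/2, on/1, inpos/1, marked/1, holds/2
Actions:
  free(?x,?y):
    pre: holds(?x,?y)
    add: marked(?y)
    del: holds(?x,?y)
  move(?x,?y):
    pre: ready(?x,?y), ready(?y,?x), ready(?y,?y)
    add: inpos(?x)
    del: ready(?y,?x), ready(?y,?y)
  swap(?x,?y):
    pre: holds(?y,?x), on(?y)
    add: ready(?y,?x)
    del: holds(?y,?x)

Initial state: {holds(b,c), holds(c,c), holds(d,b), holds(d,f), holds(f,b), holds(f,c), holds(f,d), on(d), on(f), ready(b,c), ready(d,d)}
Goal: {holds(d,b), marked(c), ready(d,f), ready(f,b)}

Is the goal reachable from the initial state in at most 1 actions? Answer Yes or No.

No

1. free(c,c)  →  {holds(b,c), holds(d,b), holds(d,f), holds(f,b), holds(f,c), holds(f,d), marked(c), on(d), on(f), ready(b,c), ready(d,d)}
2. swap(b,f)  →  {holds(b,c), holds(d,b), holds(d,f), holds(f,c), holds(f,d), marked(c), on(d), on(f), ready(b,c), ready(d,d), ready(f,b)}
3. swap(f,d)  →  {holds(b,c), holds(d,b), holds(f,c), holds(f,d), marked(c), on(d), on(f), ready(b,c), ready(d,d), ready(d,f), ready(f,b)}
optimal plan length = 3; 3 > 1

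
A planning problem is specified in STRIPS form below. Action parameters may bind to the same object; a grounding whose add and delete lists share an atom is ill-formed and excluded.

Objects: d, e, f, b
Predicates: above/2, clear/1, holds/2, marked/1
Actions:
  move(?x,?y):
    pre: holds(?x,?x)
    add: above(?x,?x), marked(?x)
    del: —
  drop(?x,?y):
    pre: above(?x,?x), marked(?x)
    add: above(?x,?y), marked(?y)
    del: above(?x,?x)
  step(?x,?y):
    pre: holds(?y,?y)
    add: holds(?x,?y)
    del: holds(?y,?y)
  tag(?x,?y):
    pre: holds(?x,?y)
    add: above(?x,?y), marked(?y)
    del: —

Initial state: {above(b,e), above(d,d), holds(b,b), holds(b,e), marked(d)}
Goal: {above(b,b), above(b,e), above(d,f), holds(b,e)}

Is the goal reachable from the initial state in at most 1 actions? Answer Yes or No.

1. move(b,d)  →  {above(b,b), above(b,e), above(d,d), holds(b,b), holds(b,e), marked(b), marked(d)}
2. drop(d,f)  →  {above(b,b), above(b,e), above(d,f), holds(b,b), holds(b,e), marked(b), marked(d), marked(f)}
optimal plan length = 2; 2 > 1

No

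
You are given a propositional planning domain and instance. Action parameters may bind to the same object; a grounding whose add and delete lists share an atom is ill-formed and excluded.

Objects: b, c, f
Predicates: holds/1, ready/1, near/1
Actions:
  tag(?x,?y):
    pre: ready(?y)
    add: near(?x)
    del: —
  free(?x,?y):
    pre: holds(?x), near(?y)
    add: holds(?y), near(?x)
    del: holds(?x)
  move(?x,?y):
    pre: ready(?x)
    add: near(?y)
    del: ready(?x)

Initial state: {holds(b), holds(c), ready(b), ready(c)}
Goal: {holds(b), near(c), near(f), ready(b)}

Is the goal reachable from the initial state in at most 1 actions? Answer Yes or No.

No

1. tag(c,b)  →  {holds(b), holds(c), near(c), ready(b), ready(c)}
2. tag(f,b)  →  {holds(b), holds(c), near(c), near(f), ready(b), ready(c)}
optimal plan length = 2; 2 > 1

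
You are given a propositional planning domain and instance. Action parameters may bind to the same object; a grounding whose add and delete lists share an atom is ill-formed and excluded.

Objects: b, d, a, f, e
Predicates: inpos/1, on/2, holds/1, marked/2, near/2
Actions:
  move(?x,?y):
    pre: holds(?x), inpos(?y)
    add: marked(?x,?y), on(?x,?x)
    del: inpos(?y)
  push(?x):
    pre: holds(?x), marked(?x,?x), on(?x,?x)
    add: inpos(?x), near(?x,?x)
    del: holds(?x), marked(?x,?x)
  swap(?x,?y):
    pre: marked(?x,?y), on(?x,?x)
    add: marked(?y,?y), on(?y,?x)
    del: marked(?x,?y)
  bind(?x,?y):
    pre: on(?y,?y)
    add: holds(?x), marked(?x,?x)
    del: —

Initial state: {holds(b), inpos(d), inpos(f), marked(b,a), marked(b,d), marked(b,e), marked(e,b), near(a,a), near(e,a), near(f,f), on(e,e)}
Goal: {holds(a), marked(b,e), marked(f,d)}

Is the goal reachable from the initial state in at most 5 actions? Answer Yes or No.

1. bind(a,e)  →  {holds(a), holds(b), inpos(d), inpos(f), marked(a,a), marked(b,a), marked(b,d), marked(b,e), marked(e,b), near(a,a), near(e,a), near(f,f), on(e,e)}
2. bind(f,e)  →  {holds(a), holds(b), holds(f), inpos(d), inpos(f), marked(a,a), marked(b,a), marked(b,d), marked(b,e), marked(e,b), marked(f,f), near(a,a), near(e,a), near(f,f), on(e,e)}
3. move(f,d)  →  {holds(a), holds(b), holds(f), inpos(f), marked(a,a), marked(b,a), marked(b,d), marked(b,e), marked(e,b), marked(f,d), marked(f,f), near(a,a), near(e,a), near(f,f), on(e,e), on(f,f)}
optimal plan length = 3; 3 ≤ 5

Yes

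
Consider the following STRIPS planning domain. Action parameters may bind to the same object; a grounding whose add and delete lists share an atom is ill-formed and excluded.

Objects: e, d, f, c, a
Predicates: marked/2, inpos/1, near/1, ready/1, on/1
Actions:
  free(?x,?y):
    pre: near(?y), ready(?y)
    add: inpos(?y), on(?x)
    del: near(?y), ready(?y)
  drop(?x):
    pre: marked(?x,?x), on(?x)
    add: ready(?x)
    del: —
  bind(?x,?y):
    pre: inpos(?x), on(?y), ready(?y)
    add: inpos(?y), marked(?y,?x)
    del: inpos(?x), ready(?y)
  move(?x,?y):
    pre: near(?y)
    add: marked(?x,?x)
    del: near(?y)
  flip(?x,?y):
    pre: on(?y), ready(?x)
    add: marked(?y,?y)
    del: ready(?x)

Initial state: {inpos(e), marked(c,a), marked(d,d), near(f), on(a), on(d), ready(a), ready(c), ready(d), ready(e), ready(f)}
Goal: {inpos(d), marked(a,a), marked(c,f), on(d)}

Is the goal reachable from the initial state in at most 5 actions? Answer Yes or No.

Yes

1. free(c,f)  →  {inpos(e), inpos(f), marked(c,a), marked(d,d), on(a), on(c), on(d), ready(a), ready(c), ready(d), ready(e)}
2. bind(e,d)  →  {inpos(d), inpos(f), marked(c,a), marked(d,d), marked(d,e), on(a), on(c), on(d), ready(a), ready(c), ready(e)}
3. bind(f,c)  →  {inpos(c), inpos(d), marked(c,a), marked(c,f), marked(d,d), marked(d,e), on(a), on(c), on(d), ready(a), ready(e)}
4. flip(e,a)  →  {inpos(c), inpos(d), marked(a,a), marked(c,a), marked(c,f), marked(d,d), marked(d,e), on(a), on(c), on(d), ready(a)}
optimal plan length = 4; 4 ≤ 5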